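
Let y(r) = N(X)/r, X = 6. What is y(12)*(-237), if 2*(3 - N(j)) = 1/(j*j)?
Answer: -16985/288 ≈ -58.976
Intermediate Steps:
N(j) = 3 - 1/(2*j**2) (N(j) = 3 - 1/(2*j*j) = 3 - 1/(2*j**2))
y(r) = 215/(72*r) (y(r) = (3 - 1/2/6**2)/r = (3 - 1/2*1/36)/r = (3 - 1/72)/r = 215/(72*r))
y(12)*(-237) = ((215/72)/12)*(-237) = ((215/72)*(1/12))*(-237) = (215/864)*(-237) = -16985/288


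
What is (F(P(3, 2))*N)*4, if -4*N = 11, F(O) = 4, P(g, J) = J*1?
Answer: -44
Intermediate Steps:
P(g, J) = J
N = -11/4 (N = -¼*11 = -11/4 ≈ -2.7500)
(F(P(3, 2))*N)*4 = (4*(-11/4))*4 = -11*4 = -44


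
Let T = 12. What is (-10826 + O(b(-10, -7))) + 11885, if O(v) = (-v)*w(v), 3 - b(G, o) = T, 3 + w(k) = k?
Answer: 951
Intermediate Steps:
w(k) = -3 + k
b(G, o) = -9 (b(G, o) = 3 - 1*12 = 3 - 12 = -9)
O(v) = -v*(-3 + v) (O(v) = (-v)*(-3 + v) = -v*(-3 + v))
(-10826 + O(b(-10, -7))) + 11885 = (-10826 - 9*(3 - 1*(-9))) + 11885 = (-10826 - 9*(3 + 9)) + 11885 = (-10826 - 9*12) + 11885 = (-10826 - 108) + 11885 = -10934 + 11885 = 951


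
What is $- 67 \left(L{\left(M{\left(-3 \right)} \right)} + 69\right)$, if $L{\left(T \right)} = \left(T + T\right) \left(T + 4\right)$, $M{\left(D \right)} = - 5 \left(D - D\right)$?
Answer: $-4623$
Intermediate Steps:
$M{\left(D \right)} = 0$ ($M{\left(D \right)} = \left(-5\right) 0 = 0$)
$L{\left(T \right)} = 2 T \left(4 + T\right)$
$- 67 \left(L{\left(M{\left(-3 \right)} \right)} + 69\right) = - 67 \left(2 \cdot 0 \left(4 + 0\right) + 69\right) = - 67 \left(2 \cdot 0 \cdot 4 + 69\right) = - 67 \left(0 + 69\right) = \left(-67\right) 69 = -4623$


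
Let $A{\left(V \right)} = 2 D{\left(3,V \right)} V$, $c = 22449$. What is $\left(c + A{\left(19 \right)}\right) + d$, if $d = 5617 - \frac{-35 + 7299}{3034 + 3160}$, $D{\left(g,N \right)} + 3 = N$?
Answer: $\frac{88799746}{3097} \approx 28673.0$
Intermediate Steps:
$D{\left(g,N \right)} = -3 + N$
$A{\left(V \right)} = V \left(-6 + 2 V\right)$ ($A{\left(V \right)} = 2 \left(-3 + V\right) V = \left(-6 + 2 V\right) V = V \left(-6 + 2 V\right)$)
$d = \frac{17392217}{3097}$ ($d = 5617 - \frac{7264}{6194} = 5617 - 7264 \cdot \frac{1}{6194} = 5617 - \frac{3632}{3097} = \frac{17392217}{3097} \approx 5615.8$)
$\left(c + A{\left(19 \right)}\right) + d = \left(22449 + 2 \cdot 19 \left(-3 + 19\right)\right) + \frac{17392217}{3097} = \left(22449 + 2 \cdot 19 \cdot 16\right) + \frac{17392217}{3097} = \left(22449 + 608\right) + \frac{17392217}{3097} = 23057 + \frac{17392217}{3097} = \frac{88799746}{3097}$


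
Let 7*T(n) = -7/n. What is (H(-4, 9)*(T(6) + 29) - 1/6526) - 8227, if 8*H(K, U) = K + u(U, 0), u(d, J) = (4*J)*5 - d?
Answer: -1295884159/156624 ≈ -8273.9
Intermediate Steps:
u(d, J) = -d + 20*J (u(d, J) = 20*J - d = -d + 20*J)
T(n) = -1/n (T(n) = (-7/n)/7 = -1/n)
H(K, U) = -U/8 + K/8 (H(K, U) = (K + (-U + 20*0))/8 = (K + (-U + 0))/8 = (K - U)/8 = -U/8 + K/8)
(H(-4, 9)*(T(6) + 29) - 1/6526) - 8227 = ((-1/8*9 + (1/8)*(-4))*(-1/6 + 29) - 1/6526) - 8227 = ((-9/8 - 1/2)*(-1*1/6 + 29) - 1*1/6526) - 8227 = (-13*(-1/6 + 29)/8 - 1/6526) - 8227 = (-13/8*173/6 - 1/6526) - 8227 = (-2249/48 - 1/6526) - 8227 = -7338511/156624 - 8227 = -1295884159/156624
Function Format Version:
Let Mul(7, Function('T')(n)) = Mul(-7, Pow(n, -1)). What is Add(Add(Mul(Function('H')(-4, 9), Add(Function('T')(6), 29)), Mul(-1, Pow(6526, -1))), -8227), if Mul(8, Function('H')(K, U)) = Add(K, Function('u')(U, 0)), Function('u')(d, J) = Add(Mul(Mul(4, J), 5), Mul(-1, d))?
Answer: Rational(-1295884159, 156624) ≈ -8273.9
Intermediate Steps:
Function('u')(d, J) = Add(Mul(-1, d), Mul(20, J)) (Function('u')(d, J) = Add(Mul(20, J), Mul(-1, d)) = Add(Mul(-1, d), Mul(20, J)))
Function('T')(n) = Mul(-1, Pow(n, -1)) (Function('T')(n) = Mul(Rational(1, 7), Mul(-7, Pow(n, -1))) = Mul(-1, Pow(n, -1)))
Function('H')(K, U) = Add(Mul(Rational(-1, 8), U), Mul(Rational(1, 8), K)) (Function('H')(K, U) = Mul(Rational(1, 8), Add(K, Add(Mul(-1, U), Mul(20, 0)))) = Mul(Rational(1, 8), Add(K, Add(Mul(-1, U), 0))) = Mul(Rational(1, 8), Add(K, Mul(-1, U))) = Add(Mul(Rational(-1, 8), U), Mul(Rational(1, 8), K)))
Add(Add(Mul(Function('H')(-4, 9), Add(Function('T')(6), 29)), Mul(-1, Pow(6526, -1))), -8227) = Add(Add(Mul(Add(Mul(Rational(-1, 8), 9), Mul(Rational(1, 8), -4)), Add(Mul(-1, Pow(6, -1)), 29)), Mul(-1, Pow(6526, -1))), -8227) = Add(Add(Mul(Add(Rational(-9, 8), Rational(-1, 2)), Add(Mul(-1, Rational(1, 6)), 29)), Mul(-1, Rational(1, 6526))), -8227) = Add(Add(Mul(Rational(-13, 8), Add(Rational(-1, 6), 29)), Rational(-1, 6526)), -8227) = Add(Add(Mul(Rational(-13, 8), Rational(173, 6)), Rational(-1, 6526)), -8227) = Add(Add(Rational(-2249, 48), Rational(-1, 6526)), -8227) = Add(Rational(-7338511, 156624), -8227) = Rational(-1295884159, 156624)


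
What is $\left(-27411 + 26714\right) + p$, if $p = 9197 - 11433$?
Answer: $-2933$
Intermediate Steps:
$p = -2236$
$\left(-27411 + 26714\right) + p = \left(-27411 + 26714\right) - 2236 = -697 - 2236 = -2933$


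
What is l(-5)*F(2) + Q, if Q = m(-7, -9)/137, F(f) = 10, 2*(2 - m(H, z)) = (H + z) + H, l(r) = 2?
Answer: 5507/274 ≈ 20.099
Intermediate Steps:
m(H, z) = 2 - H - z/2 (m(H, z) = 2 - ((H + z) + H)/2 = 2 - (z + 2*H)/2 = 2 + (-H - z/2) = 2 - H - z/2)
Q = 27/274 (Q = (2 - 1*(-7) - ½*(-9))/137 = (2 + 7 + 9/2)*(1/137) = (27/2)*(1/137) = 27/274 ≈ 0.098540)
l(-5)*F(2) + Q = 2*10 + 27/274 = 20 + 27/274 = 5507/274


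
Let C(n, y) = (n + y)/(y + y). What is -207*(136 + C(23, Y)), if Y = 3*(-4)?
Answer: -224457/8 ≈ -28057.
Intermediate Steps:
Y = -12
C(n, y) = (n + y)/(2*y) (C(n, y) = (n + y)/((2*y)) = (n + y)*(1/(2*y)) = (n + y)/(2*y))
-207*(136 + C(23, Y)) = -207*(136 + (½)*(23 - 12)/(-12)) = -207*(136 + (½)*(-1/12)*11) = -207*(136 - 11/24) = -207*3253/24 = -224457/8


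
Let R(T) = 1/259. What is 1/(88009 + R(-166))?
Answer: 259/22794332 ≈ 1.1362e-5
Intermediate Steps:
R(T) = 1/259
1/(88009 + R(-166)) = 1/(88009 + 1/259) = 1/(22794332/259) = 259/22794332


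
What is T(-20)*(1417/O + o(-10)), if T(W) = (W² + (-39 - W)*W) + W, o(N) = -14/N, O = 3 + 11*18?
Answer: 1290784/201 ≈ 6421.8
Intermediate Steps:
O = 201 (O = 3 + 198 = 201)
T(W) = W + W² + W*(-39 - W) (T(W) = (W² + W*(-39 - W)) + W = W + W² + W*(-39 - W))
T(-20)*(1417/O + o(-10)) = (-38*(-20))*(1417/201 - 14/(-10)) = 760*(1417*(1/201) - 14*(-⅒)) = 760*(1417/201 + 7/5) = 760*(8492/1005) = 1290784/201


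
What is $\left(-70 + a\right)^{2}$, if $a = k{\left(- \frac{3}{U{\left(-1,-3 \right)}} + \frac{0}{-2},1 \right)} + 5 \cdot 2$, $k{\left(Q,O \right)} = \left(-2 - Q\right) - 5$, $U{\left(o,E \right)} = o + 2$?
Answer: $4096$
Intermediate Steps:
$U{\left(o,E \right)} = 2 + o$
$k{\left(Q,O \right)} = -7 - Q$
$a = 6$ ($a = \left(-7 - \left(- \frac{3}{2 - 1} + \frac{0}{-2}\right)\right) + 5 \cdot 2 = \left(-7 - \left(- \frac{3}{1} + 0 \left(- \frac{1}{2}\right)\right)\right) + 10 = \left(-7 - \left(\left(-3\right) 1 + 0\right)\right) + 10 = \left(-7 - \left(-3 + 0\right)\right) + 10 = \left(-7 - -3\right) + 10 = \left(-7 + 3\right) + 10 = -4 + 10 = 6$)
$\left(-70 + a\right)^{2} = \left(-70 + 6\right)^{2} = \left(-64\right)^{2} = 4096$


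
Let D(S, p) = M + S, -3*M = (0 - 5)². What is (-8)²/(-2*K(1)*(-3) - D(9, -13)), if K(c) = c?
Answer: 12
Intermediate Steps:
M = -25/3 (M = -(0 - 5)²/3 = -⅓*(-5)² = -⅓*25 = -25/3 ≈ -8.3333)
D(S, p) = -25/3 + S
(-8)²/(-2*K(1)*(-3) - D(9, -13)) = (-8)²/(-2*1*(-3) - (-25/3 + 9)) = 64/(-2*(-3) - 1*⅔) = 64/(6 - ⅔) = 64/(16/3) = 64*(3/16) = 12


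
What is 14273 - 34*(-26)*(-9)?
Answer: 6317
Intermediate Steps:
14273 - 34*(-26)*(-9) = 14273 - (-884)*(-9) = 14273 - 1*7956 = 14273 - 7956 = 6317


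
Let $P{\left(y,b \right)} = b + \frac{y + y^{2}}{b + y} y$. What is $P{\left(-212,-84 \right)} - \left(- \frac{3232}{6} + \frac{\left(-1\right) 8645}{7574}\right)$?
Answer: $\frac{3902545369}{120102} \approx 32494.0$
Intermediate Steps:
$P{\left(y,b \right)} = b + \frac{y \left(y + y^{2}\right)}{b + y}$ ($P{\left(y,b \right)} = b + \frac{y + y^{2}}{b + y} y = b + \frac{y \left(y + y^{2}\right)}{b + y}$)
$P{\left(-212,-84 \right)} - \left(- \frac{3232}{6} + \frac{\left(-1\right) 8645}{7574}\right) = \frac{\left(-84\right)^{2} + \left(-212\right)^{2} + \left(-212\right)^{3} - -17808}{-84 - 212} - \left(- \frac{3232}{6} + \frac{\left(-1\right) 8645}{7574}\right) = \frac{7056 + 44944 - 9528128 + 17808}{-296} - \left(\left(-3232\right) \frac{1}{6} - \frac{1235}{1082}\right) = \left(- \frac{1}{296}\right) \left(-9458320\right) - \left(- \frac{1616}{3} - \frac{1235}{1082}\right) = \frac{1182290}{37} - - \frac{1752217}{3246} = \frac{1182290}{37} + \frac{1752217}{3246} = \frac{3902545369}{120102}$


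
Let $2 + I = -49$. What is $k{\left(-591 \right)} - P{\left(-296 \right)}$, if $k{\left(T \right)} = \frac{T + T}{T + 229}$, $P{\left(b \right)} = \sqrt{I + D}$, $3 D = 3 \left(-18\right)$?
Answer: $\frac{591}{181} - i \sqrt{69} \approx 3.2652 - 8.3066 i$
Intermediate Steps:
$D = -18$ ($D = \frac{3 \left(-18\right)}{3} = \frac{1}{3} \left(-54\right) = -18$)
$I = -51$ ($I = -2 - 49 = -51$)
$P{\left(b \right)} = i \sqrt{69}$ ($P{\left(b \right)} = \sqrt{-51 - 18} = \sqrt{-69} = i \sqrt{69}$)
$k{\left(T \right)} = \frac{2 T}{229 + T}$
$k{\left(-591 \right)} - P{\left(-296 \right)} = 2 \left(-591\right) \frac{1}{229 - 591} - i \sqrt{69} = 2 \left(-591\right) \frac{1}{-362} - i \sqrt{69} = 2 \left(-591\right) \left(- \frac{1}{362}\right) - i \sqrt{69} = \frac{591}{181} - i \sqrt{69}$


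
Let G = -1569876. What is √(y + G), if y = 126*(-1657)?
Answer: I*√1778658 ≈ 1333.7*I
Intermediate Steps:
y = -208782
√(y + G) = √(-208782 - 1569876) = √(-1778658) = I*√1778658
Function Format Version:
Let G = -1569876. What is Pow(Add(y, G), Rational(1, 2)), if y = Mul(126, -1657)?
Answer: Mul(I, Pow(1778658, Rational(1, 2))) ≈ Mul(1333.7, I)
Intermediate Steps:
y = -208782
Pow(Add(y, G), Rational(1, 2)) = Pow(Add(-208782, -1569876), Rational(1, 2)) = Pow(-1778658, Rational(1, 2)) = Mul(I, Pow(1778658, Rational(1, 2)))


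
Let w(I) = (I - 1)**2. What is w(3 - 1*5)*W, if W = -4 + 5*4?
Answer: 144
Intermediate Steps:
W = 16 (W = -4 + 20 = 16)
w(I) = (-1 + I)**2
w(3 - 1*5)*W = (-1 + (3 - 1*5))**2*16 = (-1 + (3 - 5))**2*16 = (-1 - 2)**2*16 = (-3)**2*16 = 9*16 = 144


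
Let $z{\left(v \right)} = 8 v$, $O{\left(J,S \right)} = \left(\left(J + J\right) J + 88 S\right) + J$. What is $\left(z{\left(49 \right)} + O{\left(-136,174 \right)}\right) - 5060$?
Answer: $47500$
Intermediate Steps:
$O{\left(J,S \right)} = J + 2 J^{2} + 88 S$ ($O{\left(J,S \right)} = \left(2 J J + 88 S\right) + J = \left(2 J^{2} + 88 S\right) + J = J + 2 J^{2} + 88 S$)
$\left(z{\left(49 \right)} + O{\left(-136,174 \right)}\right) - 5060 = \left(8 \cdot 49 + \left(-136 + 2 \left(-136\right)^{2} + 88 \cdot 174\right)\right) - 5060 = \left(392 + \left(-136 + 2 \cdot 18496 + 15312\right)\right) - 5060 = \left(392 + \left(-136 + 36992 + 15312\right)\right) - 5060 = \left(392 + 52168\right) - 5060 = 52560 - 5060 = 47500$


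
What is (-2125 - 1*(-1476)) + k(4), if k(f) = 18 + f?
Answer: -627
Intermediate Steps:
(-2125 - 1*(-1476)) + k(4) = (-2125 - 1*(-1476)) + (18 + 4) = (-2125 + 1476) + 22 = -649 + 22 = -627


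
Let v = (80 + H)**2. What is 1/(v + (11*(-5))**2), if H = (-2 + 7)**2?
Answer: 1/14050 ≈ 7.1174e-5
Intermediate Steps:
H = 25 (H = 5**2 = 25)
v = 11025 (v = (80 + 25)**2 = 105**2 = 11025)
1/(v + (11*(-5))**2) = 1/(11025 + (11*(-5))**2) = 1/(11025 + (-55)**2) = 1/(11025 + 3025) = 1/14050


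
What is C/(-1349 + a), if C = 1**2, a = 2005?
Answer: 1/656 ≈ 0.0015244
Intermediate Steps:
C = 1
C/(-1349 + a) = 1/(-1349 + 2005) = 1/656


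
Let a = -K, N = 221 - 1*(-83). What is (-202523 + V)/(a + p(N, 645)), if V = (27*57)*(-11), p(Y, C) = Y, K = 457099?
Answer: 219452/456795 ≈ 0.48042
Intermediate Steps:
N = 304 (N = 221 + 83 = 304)
a = -457099 (a = -1*457099 = -457099)
V = -16929 (V = 1539*(-11) = -16929)
(-202523 + V)/(a + p(N, 645)) = (-202523 - 16929)/(-457099 + 304) = -219452/(-456795) = -219452*(-1/456795) = 219452/456795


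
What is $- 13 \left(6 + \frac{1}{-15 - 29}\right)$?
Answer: $- \frac{3419}{44} \approx -77.705$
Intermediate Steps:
$- 13 \left(6 + \frac{1}{-15 - 29}\right) = - 13 \left(6 + \frac{1}{-44}\right) = - 13 \left(6 - \frac{1}{44}\right) = \left(-13\right) \frac{263}{44} = - \frac{3419}{44}$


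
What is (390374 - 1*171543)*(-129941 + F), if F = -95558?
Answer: -49346171669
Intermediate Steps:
(390374 - 1*171543)*(-129941 + F) = (390374 - 1*171543)*(-129941 - 95558) = (390374 - 171543)*(-225499) = 218831*(-225499) = -49346171669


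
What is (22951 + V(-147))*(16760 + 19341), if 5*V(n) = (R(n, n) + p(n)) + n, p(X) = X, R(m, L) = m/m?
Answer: 4132192662/5 ≈ 8.2644e+8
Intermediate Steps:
R(m, L) = 1
V(n) = 1/5 + 2*n/5 (V(n) = ((1 + n) + n)/5 = (1 + 2*n)/5 = 1/5 + 2*n/5)
(22951 + V(-147))*(16760 + 19341) = (22951 + (1/5 + (2/5)*(-147)))*(16760 + 19341) = (22951 + (1/5 - 294/5))*36101 = (22951 - 293/5)*36101 = (114462/5)*36101 = 4132192662/5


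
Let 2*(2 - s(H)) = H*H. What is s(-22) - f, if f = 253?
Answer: -493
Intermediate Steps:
s(H) = 2 - H²/2 (s(H) = 2 - H*H/2 = 2 - H²/2)
s(-22) - f = (2 - ½*(-22)²) - 1*253 = (2 - ½*484) - 253 = (2 - 242) - 253 = -240 - 253 = -493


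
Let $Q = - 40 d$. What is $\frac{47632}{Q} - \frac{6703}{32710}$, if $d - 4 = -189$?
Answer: $\frac{37711013}{6051350} \approx 6.2318$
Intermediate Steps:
$d = -185$ ($d = 4 - 189 = -185$)
$Q = 7400$ ($Q = \left(-40\right) \left(-185\right) = 7400$)
$\frac{47632}{Q} - \frac{6703}{32710} = \frac{47632}{7400} - \frac{6703}{32710} = 47632 \cdot \frac{1}{7400} - \frac{6703}{32710} = \frac{5954}{925} - \frac{6703}{32710} = \frac{37711013}{6051350}$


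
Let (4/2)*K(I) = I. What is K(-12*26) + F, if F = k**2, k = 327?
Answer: 106773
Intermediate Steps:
K(I) = I/2
F = 106929 (F = 327**2 = 106929)
K(-12*26) + F = (-12*26)/2 + 106929 = (1/2)*(-312) + 106929 = -156 + 106929 = 106773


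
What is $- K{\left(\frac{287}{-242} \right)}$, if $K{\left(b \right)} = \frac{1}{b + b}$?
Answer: $\frac{121}{287} \approx 0.4216$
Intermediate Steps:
$K{\left(b \right)} = \frac{1}{2 b}$
$- K{\left(\frac{287}{-242} \right)} = - \frac{1}{2 \frac{287}{-242}} = - \frac{1}{2 \cdot 287 \left(- \frac{1}{242}\right)} = - \frac{1}{2 \left(- \frac{287}{242}\right)} = - \frac{-242}{2 \cdot 287} = \left(-1\right) \left(- \frac{121}{287}\right) = \frac{121}{287}$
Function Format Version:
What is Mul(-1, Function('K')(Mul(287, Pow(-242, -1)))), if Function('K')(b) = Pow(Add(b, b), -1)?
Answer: Rational(121, 287) ≈ 0.42160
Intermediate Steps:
Function('K')(b) = Mul(Rational(1, 2), Pow(b, -1)) (Function('K')(b) = Pow(Mul(2, b), -1) = Mul(Rational(1, 2), Pow(b, -1)))
Mul(-1, Function('K')(Mul(287, Pow(-242, -1)))) = Mul(-1, Mul(Rational(1, 2), Pow(Mul(287, Pow(-242, -1)), -1))) = Mul(-1, Mul(Rational(1, 2), Pow(Mul(287, Rational(-1, 242)), -1))) = Mul(-1, Mul(Rational(1, 2), Pow(Rational(-287, 242), -1))) = Mul(-1, Mul(Rational(1, 2), Rational(-242, 287))) = Mul(-1, Rational(-121, 287)) = Rational(121, 287)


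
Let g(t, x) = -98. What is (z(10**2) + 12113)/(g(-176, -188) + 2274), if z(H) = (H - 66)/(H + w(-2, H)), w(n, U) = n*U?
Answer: 605633/108800 ≈ 5.5665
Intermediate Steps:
w(n, U) = U*n
z(H) = -(-66 + H)/H (z(H) = (H - 66)/(H + H*(-2)) = (-66 + H)/(H - 2*H) = (-66 + H)/((-H)) = (-66 + H)*(-1/H) = -(-66 + H)/H)
(z(10**2) + 12113)/(g(-176, -188) + 2274) = ((66 - 1*10**2)/(10**2) + 12113)/(-98 + 2274) = ((66 - 1*100)/100 + 12113)/2176 = ((66 - 100)/100 + 12113)*(1/2176) = ((1/100)*(-34) + 12113)*(1/2176) = (-17/50 + 12113)*(1/2176) = (605633/50)*(1/2176) = 605633/108800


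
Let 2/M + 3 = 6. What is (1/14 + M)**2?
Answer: 961/1764 ≈ 0.54478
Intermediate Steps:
M = 2/3 (M = 2/(-3 + 6) = 2/3 ≈ 0.66667)
(1/14 + M)**2 = (1/14 + 2/3)**2 = (31/42)**2 = 961/1764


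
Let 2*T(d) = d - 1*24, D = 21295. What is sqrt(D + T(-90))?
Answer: sqrt(21238) ≈ 145.73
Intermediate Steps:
T(d) = -12 + d/2 (T(d) = (d - 1*24)/2 = (d - 24)/2 = (-24 + d)/2 = -12 + d/2)
sqrt(D + T(-90)) = sqrt(21295 + (-12 + (1/2)*(-90))) = sqrt(21295 + (-12 - 45)) = sqrt(21295 - 57) = sqrt(21238)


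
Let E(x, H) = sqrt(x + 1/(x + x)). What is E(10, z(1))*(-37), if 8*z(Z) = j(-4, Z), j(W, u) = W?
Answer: -37*sqrt(1005)/10 ≈ -117.30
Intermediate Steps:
z(Z) = -1/2 (z(Z) = (1/8)*(-4) = -1/2)
E(x, H) = sqrt(x + 1/(2*x))
E(10, z(1))*(-37) = (sqrt(2/10 + 4*10)/2)*(-37) = (sqrt(2*(1/10) + 40)/2)*(-37) = (sqrt(1/5 + 40)/2)*(-37) = (sqrt(201/5)/2)*(-37) = ((sqrt(1005)/5)/2)*(-37) = (sqrt(1005)/10)*(-37) = -37*sqrt(1005)/10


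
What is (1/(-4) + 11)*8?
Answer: 86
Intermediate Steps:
(1/(-4) + 11)*8 = (-1/4 + 11)*8 = (43/4)*8 = 86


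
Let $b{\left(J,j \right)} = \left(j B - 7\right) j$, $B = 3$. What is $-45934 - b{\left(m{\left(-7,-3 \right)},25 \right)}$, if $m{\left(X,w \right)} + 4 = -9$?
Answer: $-47634$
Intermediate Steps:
$m{\left(X,w \right)} = -13$ ($m{\left(X,w \right)} = -4 - 9 = -13$)
$b{\left(J,j \right)} = j \left(-7 + 3 j\right)$ ($b{\left(J,j \right)} = \left(j 3 - 7\right) j = \left(3 j - 7\right) j = \left(-7 + 3 j\right) j = j \left(-7 + 3 j\right)$)
$-45934 - b{\left(m{\left(-7,-3 \right)},25 \right)} = -45934 - 25 \left(-7 + 3 \cdot 25\right) = -45934 - 25 \left(-7 + 75\right) = -45934 - 25 \cdot 68 = -45934 - 1700 = -47634$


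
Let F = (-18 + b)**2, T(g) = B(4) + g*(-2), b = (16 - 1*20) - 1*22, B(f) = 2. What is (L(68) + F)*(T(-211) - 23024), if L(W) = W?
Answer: -45290400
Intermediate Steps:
b = -26 (b = (16 - 20) - 22 = -4 - 22 = -26)
T(g) = 2 - 2*g (T(g) = 2 + g*(-2) = 2 - 2*g)
F = 1936 (F = (-18 - 26)**2 = (-44)**2 = 1936)
(L(68) + F)*(T(-211) - 23024) = (68 + 1936)*((2 - 2*(-211)) - 23024) = 2004*((2 + 422) - 23024) = 2004*(424 - 23024) = 2004*(-22600) = -45290400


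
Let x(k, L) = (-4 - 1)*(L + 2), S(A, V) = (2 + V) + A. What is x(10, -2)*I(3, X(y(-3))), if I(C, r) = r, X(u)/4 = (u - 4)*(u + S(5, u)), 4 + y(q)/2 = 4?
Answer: 0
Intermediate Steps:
S(A, V) = 2 + A + V
y(q) = 0 (y(q) = -8 + 2*4 = -8 + 8 = 0)
X(u) = 4*(-4 + u)*(7 + 2*u) (X(u) = 4*((u - 4)*(u + (2 + 5 + u))) = 4*((-4 + u)*(u + (7 + u))) = 4*((-4 + u)*(7 + 2*u)) = 4*(-4 + u)*(7 + 2*u))
x(k, L) = -10 - 5*L (x(k, L) = -5*(2 + L) = -10 - 5*L)
x(10, -2)*I(3, X(y(-3))) = (-10 - 5*(-2))*(-112 - 4*0 + 8*0²) = (-10 + 10)*(-112 + 0 + 8*0) = 0*(-112 + 0 + 0) = 0*(-112) = 0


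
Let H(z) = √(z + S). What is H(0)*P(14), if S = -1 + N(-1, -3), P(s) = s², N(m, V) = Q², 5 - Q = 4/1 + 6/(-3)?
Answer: 392*√2 ≈ 554.37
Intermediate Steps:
Q = 3 (Q = 5 - (4/1 + 6/(-3)) = 5 - (4*1 + 6*(-⅓)) = 5 - (4 - 2) = 5 - 1*2 = 5 - 2 = 3)
N(m, V) = 9 (N(m, V) = 3² = 9)
S = 8 (S = -1 + 9 = 8)
H(z) = √(8 + z) (H(z) = √(z + 8) = √(8 + z))
H(0)*P(14) = √(8 + 0)*14² = √8*196 = (2*√2)*196 = 392*√2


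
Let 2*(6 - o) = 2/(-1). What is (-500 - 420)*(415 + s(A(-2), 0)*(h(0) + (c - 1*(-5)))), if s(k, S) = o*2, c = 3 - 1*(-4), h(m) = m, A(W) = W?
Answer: -536360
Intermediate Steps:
o = 7 (o = 6 - 1/(-1) = 6 - (-1) = 6 - ½*(-2) = 6 + 1 = 7)
c = 7 (c = 3 + 4 = 7)
s(k, S) = 14 (s(k, S) = 7*2 = 14)
(-500 - 420)*(415 + s(A(-2), 0)*(h(0) + (c - 1*(-5)))) = (-500 - 420)*(415 + 14*(0 + (7 - 1*(-5)))) = -920*(415 + 14*(0 + (7 + 5))) = -920*(415 + 14*(0 + 12)) = -920*(415 + 14*12) = -920*(415 + 168) = -920*583 = -536360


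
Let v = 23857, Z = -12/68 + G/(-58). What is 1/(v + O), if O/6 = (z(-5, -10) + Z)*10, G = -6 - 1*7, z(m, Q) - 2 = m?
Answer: 493/11674171 ≈ 4.2230e-5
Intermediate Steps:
z(m, Q) = 2 + m
G = -13 (G = -6 - 7 = -13)
Z = 47/986 (Z = -12/68 - 13/(-58) = -12*1/68 - 13*(-1/58) = -3/17 + 13/58 = 47/986 ≈ 0.047667)
O = -87330/493 (O = 6*(((2 - 5) + 47/986)*10) = 6*((-3 + 47/986)*10) = 6*(-2911/986*10) = 6*(-14555/493) = -87330/493 ≈ -177.14)
1/(v + O) = 1/(23857 - 87330/493) = 1/(11674171/493) = 493/11674171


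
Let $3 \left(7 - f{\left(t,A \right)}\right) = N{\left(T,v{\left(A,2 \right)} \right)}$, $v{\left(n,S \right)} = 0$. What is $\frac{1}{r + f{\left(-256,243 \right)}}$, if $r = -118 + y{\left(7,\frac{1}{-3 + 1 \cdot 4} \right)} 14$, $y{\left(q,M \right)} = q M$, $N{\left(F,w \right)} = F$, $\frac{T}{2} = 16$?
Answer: $- \frac{3}{71} \approx -0.042253$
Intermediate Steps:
$T = 32$ ($T = 2 \cdot 16 = 32$)
$y{\left(q,M \right)} = M q$
$r = -20$ ($r = -118 + \frac{1}{-3 + 1 \cdot 4} \cdot 7 \cdot 14 = -118 + \frac{1}{-3 + 4} \cdot 7 \cdot 14 = -118 + 1^{-1} \cdot 7 \cdot 14 = -118 + 1 \cdot 7 \cdot 14 = -118 + 7 \cdot 14 = -118 + 98 = -20$)
$f{\left(t,A \right)} = - \frac{11}{3}$ ($f{\left(t,A \right)} = 7 - \frac{32}{3} = - \frac{11}{3}$)
$\frac{1}{r + f{\left(-256,243 \right)}} = \frac{1}{-20 - \frac{11}{3}} = \frac{1}{- \frac{71}{3}} = - \frac{3}{71}$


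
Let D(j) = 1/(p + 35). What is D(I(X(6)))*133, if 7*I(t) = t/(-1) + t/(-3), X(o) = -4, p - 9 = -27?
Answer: 133/17 ≈ 7.8235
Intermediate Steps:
p = -18 (p = 9 - 27 = -18)
I(t) = -4*t/21 (I(t) = (t/(-1) + t/(-3))/7 = (t*(-1) + t*(-1/3))/7 = (-t - t/3)/7 = (-4*t/3)/7 = -4*t/21)
D(j) = 1/17 (D(j) = 1/(-18 + 35) = 1/17)
D(I(X(6)))*133 = (1/17)*133 = 133/17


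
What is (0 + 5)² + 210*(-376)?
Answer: -78935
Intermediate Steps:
(0 + 5)² + 210*(-376) = 5² - 78960 = 25 - 78960 = -78935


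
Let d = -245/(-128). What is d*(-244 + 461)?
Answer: 53165/128 ≈ 415.35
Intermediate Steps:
d = 245/128 (d = -245*(-1/128) = 245/128 ≈ 1.9141)
d*(-244 + 461) = 245*(-244 + 461)/128 = (245/128)*217 = 53165/128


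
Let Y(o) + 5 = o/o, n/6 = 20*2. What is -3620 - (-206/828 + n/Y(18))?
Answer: -1473737/414 ≈ -3559.8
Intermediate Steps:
n = 240 (n = 6*(20*2) = 6*40 = 240)
Y(o) = -4 (Y(o) = -5 + o/o = -5 + 1 = -4)
-3620 - (-206/828 + n/Y(18)) = -3620 - (-206/828 + 240/(-4)) = -3620 - (-206*1/828 + 240*(-¼)) = -3620 - (-103/414 - 60) = -3620 - 1*(-24943/414) = -3620 + 24943/414 = -1473737/414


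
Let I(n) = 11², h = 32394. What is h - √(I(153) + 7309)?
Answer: 32394 - √7430 ≈ 32308.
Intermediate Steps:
I(n) = 121
h - √(I(153) + 7309) = 32394 - √(121 + 7309) = 32394 - √7430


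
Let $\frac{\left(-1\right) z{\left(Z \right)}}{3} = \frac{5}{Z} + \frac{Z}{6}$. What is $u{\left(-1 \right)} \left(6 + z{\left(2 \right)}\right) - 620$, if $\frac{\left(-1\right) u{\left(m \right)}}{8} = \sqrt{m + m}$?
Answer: $-620 + 20 i \sqrt{2} \approx -620.0 + 28.284 i$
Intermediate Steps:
$u{\left(m \right)} = - 8 \sqrt{2} \sqrt{m}$ ($u{\left(m \right)} = - 8 \sqrt{m + m} = - 8 \sqrt{2 m} = - 8 \sqrt{2} \sqrt{m}$)
$z{\left(Z \right)} = - \frac{15}{Z} - \frac{Z}{2}$ ($z{\left(Z \right)} = - 3 \left(\frac{5}{Z} + \frac{Z}{6}\right) = - \frac{15}{Z} - \frac{Z}{2}$)
$u{\left(-1 \right)} \left(6 + z{\left(2 \right)}\right) - 620 = - 8 \sqrt{2} \sqrt{-1} \left(6 - \left(1 + \frac{15}{2}\right)\right) - 620 = - 8 \sqrt{2} i \left(6 - \frac{17}{2}\right) - 620 = - 8 i \sqrt{2} \left(6 - \frac{17}{2}\right) - 620 = - 8 i \sqrt{2} \left(- \frac{5}{2}\right) - 620 = 20 i \sqrt{2} - 620 = -620 + 20 i \sqrt{2}$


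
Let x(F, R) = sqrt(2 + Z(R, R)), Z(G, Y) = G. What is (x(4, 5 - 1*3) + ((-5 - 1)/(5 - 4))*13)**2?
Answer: 5776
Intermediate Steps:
x(F, R) = sqrt(2 + R)
(x(4, 5 - 1*3) + ((-5 - 1)/(5 - 4))*13)**2 = (sqrt(2 + (5 - 1*3)) + ((-5 - 1)/(5 - 4))*13)**2 = (sqrt(2 + (5 - 3)) - 6/1*13)**2 = (sqrt(2 + 2) - 6*1*13)**2 = (sqrt(4) - 6*13)**2 = (2 - 78)**2 = (-76)**2 = 5776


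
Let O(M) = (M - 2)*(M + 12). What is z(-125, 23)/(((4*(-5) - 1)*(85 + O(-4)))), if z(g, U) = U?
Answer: -23/777 ≈ -0.029601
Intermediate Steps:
O(M) = (-2 + M)*(12 + M)
z(-125, 23)/(((4*(-5) - 1)*(85 + O(-4)))) = 23/(((4*(-5) - 1)*(85 + (-24 + (-4)² + 10*(-4))))) = 23/(((-20 - 1)*(85 + (-24 + 16 - 40)))) = 23/((-21*(85 - 48))) = 23/((-21*37)) = 23/(-777) = 23*(-1/777) = -23/777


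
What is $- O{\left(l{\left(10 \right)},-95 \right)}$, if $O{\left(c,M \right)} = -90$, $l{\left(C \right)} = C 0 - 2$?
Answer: $90$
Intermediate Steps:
$l{\left(C \right)} = -2$ ($l{\left(C \right)} = 0 - 2 = -2$)
$- O{\left(l{\left(10 \right)},-95 \right)} = \left(-1\right) \left(-90\right) = 90$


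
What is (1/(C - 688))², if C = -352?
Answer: 1/1081600 ≈ 9.2456e-7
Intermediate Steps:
(1/(C - 688))² = (1/(-352 - 688))² = (1/(-1040))² = (-1/1040)² = 1/1081600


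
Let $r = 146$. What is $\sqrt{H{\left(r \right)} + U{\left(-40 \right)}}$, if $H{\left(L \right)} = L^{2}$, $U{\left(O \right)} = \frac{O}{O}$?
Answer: $\sqrt{21317} \approx 146.0$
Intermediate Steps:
$U{\left(O \right)} = 1$
$\sqrt{H{\left(r \right)} + U{\left(-40 \right)}} = \sqrt{146^{2} + 1} = \sqrt{21316 + 1} = \sqrt{21317}$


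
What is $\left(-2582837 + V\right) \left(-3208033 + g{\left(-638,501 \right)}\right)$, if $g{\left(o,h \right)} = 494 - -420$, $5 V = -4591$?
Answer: $\frac{41432051966344}{5} \approx 8.2864 \cdot 10^{12}$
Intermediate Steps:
$V = - \frac{4591}{5}$ ($V = \frac{1}{5} \left(-4591\right) = - \frac{4591}{5} \approx -918.2$)
$g{\left(o,h \right)} = 914$ ($g{\left(o,h \right)} = 494 + 420 = 914$)
$\left(-2582837 + V\right) \left(-3208033 + g{\left(-638,501 \right)}\right) = \left(-2582837 - \frac{4591}{5}\right) \left(-3208033 + 914\right) = \left(- \frac{12918776}{5}\right) \left(-3207119\right) = \frac{41432051966344}{5}$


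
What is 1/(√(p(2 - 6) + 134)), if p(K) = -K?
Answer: √138/138 ≈ 0.085126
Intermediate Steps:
1/(√(p(2 - 6) + 134)) = 1/(√(-(2 - 6) + 134)) = 1/(√(-1*(-4) + 134)) = 1/(√(4 + 134)) = 1/(√138) = √138/138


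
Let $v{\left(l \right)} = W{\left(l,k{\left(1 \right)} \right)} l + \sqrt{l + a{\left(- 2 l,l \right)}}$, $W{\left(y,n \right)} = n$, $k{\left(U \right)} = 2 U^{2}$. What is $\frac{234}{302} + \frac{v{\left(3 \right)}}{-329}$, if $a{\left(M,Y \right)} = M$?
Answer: $\frac{37587}{49679} - \frac{i \sqrt{3}}{329} \approx 0.7566 - 0.0052646 i$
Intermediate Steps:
$v{\left(l \right)} = \sqrt{- l} + 2 l$ ($v{\left(l \right)} = 2 \cdot 1^{2} l + \sqrt{l - 2 l} = 2 \cdot 1 l + \sqrt{- l} = 2 l + \sqrt{- l} = \sqrt{- l} + 2 l$)
$\frac{234}{302} + \frac{v{\left(3 \right)}}{-329} = \frac{234}{302} + \frac{\sqrt{\left(-1\right) 3} + 2 \cdot 3}{-329} = 234 \cdot \frac{1}{302} + \left(\sqrt{-3} + 6\right) \left(- \frac{1}{329}\right) = \frac{117}{151} + \left(i \sqrt{3} + 6\right) \left(- \frac{1}{329}\right) = \frac{117}{151} + \left(6 + i \sqrt{3}\right) \left(- \frac{1}{329}\right) = \frac{117}{151} - \left(\frac{6}{329} + \frac{i \sqrt{3}}{329}\right) = \frac{37587}{49679} - \frac{i \sqrt{3}}{329}$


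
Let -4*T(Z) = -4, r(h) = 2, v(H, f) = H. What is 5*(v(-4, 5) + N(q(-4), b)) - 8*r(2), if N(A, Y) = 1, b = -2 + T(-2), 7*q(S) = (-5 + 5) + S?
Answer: -31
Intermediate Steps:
q(S) = S/7 (q(S) = ((-5 + 5) + S)/7 = (0 + S)/7 = S/7)
T(Z) = 1 (T(Z) = -¼*(-4) = 1)
b = -1 (b = -2 + 1 = -1)
5*(v(-4, 5) + N(q(-4), b)) - 8*r(2) = 5*(-4 + 1) - 8*2 = 5*(-3) - 16 = -15 - 16 = -31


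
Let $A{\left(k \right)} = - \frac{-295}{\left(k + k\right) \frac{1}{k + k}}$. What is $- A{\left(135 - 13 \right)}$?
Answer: $-295$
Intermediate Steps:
$A{\left(k \right)} = 295$ ($A{\left(k \right)} = - \frac{-295}{2 k \frac{1}{2 k}} = - \frac{-295}{1} = - \left(-295\right) 1 = \left(-1\right) \left(-295\right) = 295$)
$- A{\left(135 - 13 \right)} = \left(-1\right) 295 = -295$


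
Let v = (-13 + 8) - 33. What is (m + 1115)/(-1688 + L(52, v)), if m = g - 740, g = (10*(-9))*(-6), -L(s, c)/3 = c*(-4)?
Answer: -915/2144 ≈ -0.42677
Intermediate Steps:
v = -38 (v = -5 - 33 = -38)
L(s, c) = 12*c (L(s, c) = -3*c*(-4) = -(-12)*c = 12*c)
g = 540 (g = -90*(-6) = 540)
m = -200 (m = 540 - 740 = -200)
(m + 1115)/(-1688 + L(52, v)) = (-200 + 1115)/(-1688 + 12*(-38)) = 915/(-1688 - 456) = 915/(-2144) = 915*(-1/2144) = -915/2144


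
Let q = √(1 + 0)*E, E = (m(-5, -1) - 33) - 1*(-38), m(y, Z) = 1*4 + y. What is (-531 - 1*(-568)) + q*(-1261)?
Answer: -5007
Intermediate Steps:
m(y, Z) = 4 + y
E = 4 (E = ((4 - 5) - 33) - 1*(-38) = (-1 - 33) + 38 = -34 + 38 = 4)
q = 4 (q = √(1 + 0)*4 = √1*4 = 1*4 = 4)
(-531 - 1*(-568)) + q*(-1261) = (-531 - 1*(-568)) + 4*(-1261) = (-531 + 568) - 5044 = 37 - 5044 = -5007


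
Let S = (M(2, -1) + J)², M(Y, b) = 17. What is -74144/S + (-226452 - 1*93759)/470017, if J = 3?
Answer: -2186064053/11750425 ≈ -186.04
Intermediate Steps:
S = 400 (S = (17 + 3)² = 20² = 400)
-74144/S + (-226452 - 1*93759)/470017 = -74144/400 + (-226452 - 1*93759)/470017 = -74144*1/400 + (-226452 - 93759)*(1/470017) = -4634/25 - 320211*1/470017 = -4634/25 - 320211/470017 = -2186064053/11750425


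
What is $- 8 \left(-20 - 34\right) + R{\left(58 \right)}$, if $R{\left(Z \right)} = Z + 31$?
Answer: $521$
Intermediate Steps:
$R{\left(Z \right)} = 31 + Z$
$- 8 \left(-20 - 34\right) + R{\left(58 \right)} = - 8 \left(-20 - 34\right) + \left(31 + 58\right) = \left(-8\right) \left(-54\right) + 89 = 432 + 89 = 521$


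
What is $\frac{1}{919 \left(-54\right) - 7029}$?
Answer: $- \frac{1}{56655} \approx -1.7651 \cdot 10^{-5}$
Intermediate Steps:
$\frac{1}{919 \left(-54\right) - 7029} = \frac{1}{-49626 - 7029} = \frac{1}{-56655} = - \frac{1}{56655}$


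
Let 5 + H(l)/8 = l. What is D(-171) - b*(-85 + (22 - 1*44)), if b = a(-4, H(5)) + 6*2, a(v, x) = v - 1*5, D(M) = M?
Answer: 150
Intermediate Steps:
H(l) = -40 + 8*l
a(v, x) = -5 + v (a(v, x) = v - 5 = -5 + v)
b = 3 (b = (-5 - 4) + 6*2 = -9 + 12 = 3)
D(-171) - b*(-85 + (22 - 1*44)) = -171 - 3*(-85 + (22 - 1*44)) = -171 - 3*(-85 + (22 - 44)) = -171 - 3*(-85 - 22) = -171 - 3*(-107) = -171 - 1*(-321) = -171 + 321 = 150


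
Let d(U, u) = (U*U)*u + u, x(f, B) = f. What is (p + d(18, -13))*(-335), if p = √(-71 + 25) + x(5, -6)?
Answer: 1413700 - 335*I*√46 ≈ 1.4137e+6 - 2272.1*I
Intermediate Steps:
d(U, u) = u + u*U² (d(U, u) = U²*u + u = u*U² + u = u + u*U²)
p = 5 + I*√46 (p = √(-71 + 25) + 5 = √(-46) + 5 = I*√46 + 5 = 5 + I*√46 ≈ 5.0 + 6.7823*I)
(p + d(18, -13))*(-335) = ((5 + I*√46) - 13*(1 + 18²))*(-335) = ((5 + I*√46) - 13*(1 + 324))*(-335) = ((5 + I*√46) - 13*325)*(-335) = ((5 + I*√46) - 4225)*(-335) = (-4220 + I*√46)*(-335) = 1413700 - 335*I*√46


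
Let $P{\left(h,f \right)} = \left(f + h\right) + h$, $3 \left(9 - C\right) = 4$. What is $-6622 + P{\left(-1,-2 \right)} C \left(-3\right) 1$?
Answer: $-6530$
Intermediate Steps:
$C = \frac{23}{3}$ ($C = 9 - \frac{4}{3} = \frac{23}{3} \approx 7.6667$)
$P{\left(h,f \right)} = f + 2 h$
$-6622 + P{\left(-1,-2 \right)} C \left(-3\right) 1 = -6622 + \left(-2 + 2 \left(-1\right)\right) \frac{23}{3} \left(-3\right) 1 = -6622 + \left(-2 - 2\right) \left(\left(-23\right) 1\right) = -6622 - -92 = -6622 + 92 = -6530$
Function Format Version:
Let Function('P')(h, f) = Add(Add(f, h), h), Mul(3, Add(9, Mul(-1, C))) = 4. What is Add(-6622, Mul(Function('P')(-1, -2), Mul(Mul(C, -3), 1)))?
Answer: -6530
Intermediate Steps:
C = Rational(23, 3) (C = Add(9, Mul(Rational(-1, 3), 4)) = Add(9, Rational(-4, 3)) = Rational(23, 3) ≈ 7.6667)
Function('P')(h, f) = Add(f, Mul(2, h))
Add(-6622, Mul(Function('P')(-1, -2), Mul(Mul(C, -3), 1))) = Add(-6622, Mul(Add(-2, Mul(2, -1)), Mul(Mul(Rational(23, 3), -3), 1))) = Add(-6622, Mul(Add(-2, -2), Mul(-23, 1))) = Add(-6622, Mul(-4, -23)) = Add(-6622, 92) = -6530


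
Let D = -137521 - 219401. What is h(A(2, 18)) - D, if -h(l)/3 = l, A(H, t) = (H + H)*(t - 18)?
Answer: 356922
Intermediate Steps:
A(H, t) = 2*H*(-18 + t) (A(H, t) = (2*H)*(-18 + t) = 2*H*(-18 + t))
D = -356922
h(l) = -3*l
h(A(2, 18)) - D = -6*2*(-18 + 18) - 1*(-356922) = -6*2*0 + 356922 = -3*0 + 356922 = 0 + 356922 = 356922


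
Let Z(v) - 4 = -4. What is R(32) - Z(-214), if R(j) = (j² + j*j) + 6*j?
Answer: 2240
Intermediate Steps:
R(j) = 2*j² + 6*j (R(j) = (j² + j²) + 6*j = 2*j² + 6*j)
Z(v) = 0 (Z(v) = 4 - 4 = 0)
R(32) - Z(-214) = 2*32*(3 + 32) - 1*0 = 2*32*35 + 0 = 2240 + 0 = 2240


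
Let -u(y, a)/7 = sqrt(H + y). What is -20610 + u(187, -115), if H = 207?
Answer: -20610 - 7*sqrt(394) ≈ -20749.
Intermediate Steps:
u(y, a) = -7*sqrt(207 + y)
-20610 + u(187, -115) = -20610 - 7*sqrt(207 + 187) = -20610 - 7*sqrt(394)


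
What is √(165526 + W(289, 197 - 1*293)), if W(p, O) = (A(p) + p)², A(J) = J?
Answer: √499610 ≈ 706.83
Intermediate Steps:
W(p, O) = 4*p² (W(p, O) = (p + p)² = (2*p)² = 4*p²)
√(165526 + W(289, 197 - 1*293)) = √(165526 + 4*289²) = √(165526 + 4*83521) = √(165526 + 334084) = √499610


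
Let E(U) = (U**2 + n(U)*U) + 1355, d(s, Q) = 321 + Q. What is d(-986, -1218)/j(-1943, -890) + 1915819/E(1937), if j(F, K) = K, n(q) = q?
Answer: 8437326731/6679710770 ≈ 1.2631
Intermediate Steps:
E(U) = 1355 + 2*U**2 (E(U) = (U**2 + U*U) + 1355 = (U**2 + U**2) + 1355 = 2*U**2 + 1355 = 1355 + 2*U**2)
d(-986, -1218)/j(-1943, -890) + 1915819/E(1937) = (321 - 1218)/(-890) + 1915819/(1355 + 2*1937**2) = -897*(-1/890) + 1915819/(1355 + 2*3751969) = 897/890 + 1915819/(1355 + 7503938) = 897/890 + 1915819/7505293 = 8437326731/6679710770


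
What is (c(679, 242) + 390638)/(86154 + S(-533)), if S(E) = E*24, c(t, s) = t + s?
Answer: 391559/73362 ≈ 5.3374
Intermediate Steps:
c(t, s) = s + t
S(E) = 24*E
(c(679, 242) + 390638)/(86154 + S(-533)) = ((242 + 679) + 390638)/(86154 + 24*(-533)) = (921 + 390638)/(86154 - 12792) = 391559/73362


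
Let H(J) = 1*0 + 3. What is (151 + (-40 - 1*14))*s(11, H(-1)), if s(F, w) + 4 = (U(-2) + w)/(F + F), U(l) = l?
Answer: -8439/22 ≈ -383.59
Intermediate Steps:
H(J) = 3 (H(J) = 0 + 3 = 3)
s(F, w) = -4 + (-2 + w)/(2*F) (s(F, w) = -4 + (-2 + w)/(F + F) = -4 + (-2 + w)/((2*F)) = -4 + (-2 + w)*(1/(2*F)) = -4 + (-2 + w)/(2*F))
(151 + (-40 - 1*14))*s(11, H(-1)) = (151 + (-40 - 1*14))*((½)*(-2 + 3 - 8*11)/11) = (151 + (-40 - 14))*((½)*(1/11)*(-2 + 3 - 88)) = (151 - 54)*((½)*(1/11)*(-87)) = 97*(-87/22) = -8439/22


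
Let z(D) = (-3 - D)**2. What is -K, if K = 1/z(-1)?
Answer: -1/4 ≈ -0.25000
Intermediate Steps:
K = 1/4 (K = 1/((3 - 1)**2) = 1/(2**2) = 1/4 ≈ 0.25000)
-K = -1*1/4 = -1/4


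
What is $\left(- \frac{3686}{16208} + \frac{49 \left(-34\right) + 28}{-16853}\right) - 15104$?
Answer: $- \frac{2062872443775}{136576712} \approx -15104.0$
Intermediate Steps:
$\left(- \frac{3686}{16208} + \frac{49 \left(-34\right) + 28}{-16853}\right) - 15104 = \left(\left(-3686\right) \frac{1}{16208} + \left(-1666 + 28\right) \left(- \frac{1}{16853}\right)\right) - 15104 = \left(- \frac{1843}{8104} - - \frac{1638}{16853}\right) - 15104 = \left(- \frac{1843}{8104} + \frac{1638}{16853}\right) - 15104 = - \frac{17785727}{136576712} - 15104 = - \frac{2062872443775}{136576712}$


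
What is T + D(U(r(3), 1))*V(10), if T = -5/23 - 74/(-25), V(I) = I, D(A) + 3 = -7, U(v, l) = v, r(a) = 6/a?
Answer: -55923/575 ≈ -97.257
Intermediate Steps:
D(A) = -10 (D(A) = -3 - 7 = -10)
T = 1577/575 (T = -5*1/23 - 74*(-1/25) = -5/23 + 74/25 = 1577/575 ≈ 2.7426)
T + D(U(r(3), 1))*V(10) = 1577/575 - 10*10 = 1577/575 - 100 = -55923/575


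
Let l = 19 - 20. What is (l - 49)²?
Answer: 2500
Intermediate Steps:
l = -1
(l - 49)² = (-1 - 49)² = (-50)² = 2500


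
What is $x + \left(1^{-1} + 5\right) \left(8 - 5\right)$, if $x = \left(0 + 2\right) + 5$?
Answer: $25$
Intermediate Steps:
$x = 7$ ($x = 2 + 5 = 7$)
$x + \left(1^{-1} + 5\right) \left(8 - 5\right) = 7 + \left(1^{-1} + 5\right) \left(8 - 5\right) = 7 + \left(1 + 5\right) \left(8 - 5\right) = 7 + 6 \cdot 3 = 7 + 18 = 25$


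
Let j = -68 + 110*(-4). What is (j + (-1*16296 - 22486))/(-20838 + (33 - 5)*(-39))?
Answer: 3929/2193 ≈ 1.7916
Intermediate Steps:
j = -508 (j = -68 - 440 = -508)
(j + (-1*16296 - 22486))/(-20838 + (33 - 5)*(-39)) = (-508 + (-1*16296 - 22486))/(-20838 + (33 - 5)*(-39)) = (-508 + (-16296 - 22486))/(-20838 + 28*(-39)) = (-508 - 38782)/(-20838 - 1092) = -39290/(-21930) = -39290*(-1/21930) = 3929/2193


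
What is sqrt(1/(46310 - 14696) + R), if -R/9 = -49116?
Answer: sqrt(441798663843438)/31614 ≈ 664.86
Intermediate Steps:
R = 442044 (R = -9*(-49116) = 442044)
sqrt(1/(46310 - 14696) + R) = sqrt(1/(46310 - 14696) + 442044) = sqrt(1/31614 + 442044) = sqrt(13974779017/31614) = sqrt(441798663843438)/31614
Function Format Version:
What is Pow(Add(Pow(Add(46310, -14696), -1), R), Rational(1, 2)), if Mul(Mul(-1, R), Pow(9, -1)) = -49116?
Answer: Mul(Rational(1, 31614), Pow(441798663843438, Rational(1, 2))) ≈ 664.86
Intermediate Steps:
R = 442044 (R = Mul(-9, -49116) = 442044)
Pow(Add(Pow(Add(46310, -14696), -1), R), Rational(1, 2)) = Pow(Add(Pow(Add(46310, -14696), -1), 442044), Rational(1, 2)) = Pow(Add(Pow(31614, -1), 442044), Rational(1, 2)) = Pow(Add(Rational(1, 31614), 442044), Rational(1, 2)) = Pow(Rational(13974779017, 31614), Rational(1, 2)) = Mul(Rational(1, 31614), Pow(441798663843438, Rational(1, 2)))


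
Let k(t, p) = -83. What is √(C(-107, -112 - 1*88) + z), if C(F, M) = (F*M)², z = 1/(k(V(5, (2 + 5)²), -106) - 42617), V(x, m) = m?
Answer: √8349938883999573/4270 ≈ 21400.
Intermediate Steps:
z = -1/42700 (z = 1/(-83 - 42617) = 1/(-42700) = -1/42700 ≈ -2.3419e-5)
C(F, M) = F²*M²
√(C(-107, -112 - 1*88) + z) = √((-107)²*(-112 - 1*88)² - 1/42700) = √(11449*(-112 - 88)² - 1/42700) = √(11449*(-200)² - 1/42700) = √(11449*40000 - 1/42700) = √(457960000 - 1/42700) = √(19554891999999/42700) = √8349938883999573/4270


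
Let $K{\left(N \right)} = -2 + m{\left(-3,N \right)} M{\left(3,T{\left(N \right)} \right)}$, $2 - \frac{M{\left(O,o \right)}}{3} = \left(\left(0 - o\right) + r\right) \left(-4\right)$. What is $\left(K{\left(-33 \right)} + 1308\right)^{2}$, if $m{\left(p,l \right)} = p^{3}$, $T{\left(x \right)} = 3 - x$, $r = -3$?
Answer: $189888400$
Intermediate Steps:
$M{\left(O,o \right)} = -30 - 12 o$ ($M{\left(O,o \right)} = 6 - 3 \left(\left(0 - o\right) - 3\right) \left(-4\right) = 6 - 3 \left(- o - 3\right) \left(-4\right) = 6 - 3 \left(-3 - o\right) \left(-4\right) = 6 - 3 \left(12 + 4 o\right) = 6 - \left(36 + 12 o\right) = -30 - 12 o$)
$K{\left(N \right)} = 1780 - 324 N$ ($K{\left(N \right)} = -2 + \left(-3\right)^{3} \left(-30 - 12 \left(3 - N\right)\right) = -2 - 27 \left(-30 + \left(-36 + 12 N\right)\right) = -2 - 27 \left(-66 + 12 N\right) = -2 - \left(-1782 + 324 N\right) = 1780 - 324 N$)
$\left(K{\left(-33 \right)} + 1308\right)^{2} = \left(\left(1780 - -10692\right) + 1308\right)^{2} = \left(\left(1780 + 10692\right) + 1308\right)^{2} = \left(12472 + 1308\right)^{2} = 13780^{2} = 189888400$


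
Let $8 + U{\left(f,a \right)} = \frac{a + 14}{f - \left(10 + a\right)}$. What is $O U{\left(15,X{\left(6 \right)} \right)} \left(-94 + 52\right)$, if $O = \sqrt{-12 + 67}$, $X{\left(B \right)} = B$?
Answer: $1176 \sqrt{55} \approx 8721.5$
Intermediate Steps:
$U{\left(f,a \right)} = -8 + \frac{14 + a}{-10 + f - a}$ ($U{\left(f,a \right)} = -8 + \frac{a + 14}{f - \left(10 + a\right)} = -8 + \frac{14 + a}{-10 + f - a}$)
$O = \sqrt{55} \approx 7.4162$
$O U{\left(15,X{\left(6 \right)} \right)} \left(-94 + 52\right) = \sqrt{55} \frac{-94 - 54 + 8 \cdot 15}{10 + 6 - 15} \left(-94 + 52\right) = \sqrt{55} \frac{-94 - 54 + 120}{10 + 6 - 15} \left(-42\right) = \sqrt{55} \cdot 1^{-1} \left(-28\right) \left(-42\right) = \sqrt{55} \cdot 1 \left(-28\right) \left(-42\right) = \sqrt{55} \left(-28\right) \left(-42\right) = - 28 \sqrt{55} \left(-42\right) = 1176 \sqrt{55}$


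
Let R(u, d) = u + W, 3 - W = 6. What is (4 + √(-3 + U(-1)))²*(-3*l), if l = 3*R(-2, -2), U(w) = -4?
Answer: 405 + 360*I*√7 ≈ 405.0 + 952.47*I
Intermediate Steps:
W = -3 (W = 3 - 1*6 = 3 - 6 = -3)
R(u, d) = -3 + u (R(u, d) = u - 3 = -3 + u)
l = -15 (l = 3*(-3 - 2) = 3*(-5) = -15)
(4 + √(-3 + U(-1)))²*(-3*l) = (4 + √(-3 - 4))²*(-3*(-15)) = (4 + √(-7))²*45 = (4 + I*√7)²*45 = 45*(4 + I*√7)²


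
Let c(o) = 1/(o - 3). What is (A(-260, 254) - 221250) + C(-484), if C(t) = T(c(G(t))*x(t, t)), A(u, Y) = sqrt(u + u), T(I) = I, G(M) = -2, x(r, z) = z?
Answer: -1105766/5 + 2*I*sqrt(130) ≈ -2.2115e+5 + 22.803*I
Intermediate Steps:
c(o) = 1/(-3 + o)
A(u, Y) = sqrt(2)*sqrt(u) (A(u, Y) = sqrt(2*u) = sqrt(2)*sqrt(u))
C(t) = -t/5 (C(t) = t/(-3 - 2) = t/(-5) = -t/5)
(A(-260, 254) - 221250) + C(-484) = (sqrt(2)*sqrt(-260) - 221250) - 1/5*(-484) = (sqrt(2)*(2*I*sqrt(65)) - 221250) + 484/5 = (2*I*sqrt(130) - 221250) + 484/5 = (-221250 + 2*I*sqrt(130)) + 484/5 = -1105766/5 + 2*I*sqrt(130)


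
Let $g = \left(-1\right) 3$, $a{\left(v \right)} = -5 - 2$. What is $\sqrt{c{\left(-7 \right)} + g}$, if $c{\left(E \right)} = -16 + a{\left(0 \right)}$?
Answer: $i \sqrt{26} \approx 5.099 i$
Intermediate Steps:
$a{\left(v \right)} = -7$ ($a{\left(v \right)} = -5 - 2 = -7$)
$g = -3$
$c{\left(E \right)} = -23$ ($c{\left(E \right)} = -16 - 7 = -23$)
$\sqrt{c{\left(-7 \right)} + g} = \sqrt{-23 - 3} = \sqrt{-26} = i \sqrt{26}$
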